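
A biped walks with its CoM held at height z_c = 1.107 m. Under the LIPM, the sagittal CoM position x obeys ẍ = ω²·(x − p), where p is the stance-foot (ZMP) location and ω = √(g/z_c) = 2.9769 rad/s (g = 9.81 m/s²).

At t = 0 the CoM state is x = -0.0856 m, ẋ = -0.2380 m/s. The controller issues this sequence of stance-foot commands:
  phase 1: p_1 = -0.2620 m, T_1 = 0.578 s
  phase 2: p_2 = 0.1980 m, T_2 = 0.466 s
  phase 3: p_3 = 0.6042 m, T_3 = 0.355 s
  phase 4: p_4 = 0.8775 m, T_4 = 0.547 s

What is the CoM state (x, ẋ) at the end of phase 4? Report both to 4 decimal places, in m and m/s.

x = -0.5225, ẋ = -3.9046

phase 1: p=-0.2620, T=0.578, ωT=1.720648, cosh=2.883550, sinh=2.704600; start (x,ẋ)=(-0.085600, -0.238000) → end (x,ẋ)=(0.030428, 0.733968)
phase 2: p=0.1980, T=0.466, ωT=1.387235, cosh=2.126765, sinh=1.877001; start (x,ẋ)=(0.030428, 0.733968) → end (x,ẋ)=(0.304398, 0.624648)
phase 3: p=0.6042, T=0.355, ωT=1.056799, cosh=1.612357, sinh=1.264791; start (x,ẋ)=(0.304398, 0.624648) → end (x,ẋ)=(0.386205, -0.121647)
phase 4: p=0.8775, T=0.547, ωT=1.628364, cosh=2.645892, sinh=2.449641; start (x,ẋ)=(0.386205, -0.121647) → end (x,ẋ)=(-0.522516, -3.904558)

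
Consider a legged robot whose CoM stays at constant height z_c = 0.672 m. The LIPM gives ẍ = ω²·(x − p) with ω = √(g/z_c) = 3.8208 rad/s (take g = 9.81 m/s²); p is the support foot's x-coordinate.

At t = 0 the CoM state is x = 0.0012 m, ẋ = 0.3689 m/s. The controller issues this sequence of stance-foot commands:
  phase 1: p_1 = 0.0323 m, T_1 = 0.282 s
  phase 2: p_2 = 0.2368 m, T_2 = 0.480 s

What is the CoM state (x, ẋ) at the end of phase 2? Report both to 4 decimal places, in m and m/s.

x = 0.1786, ẋ = -0.0709

phase 1: p=0.0323, T=0.282, ωT=1.077466, cosh=1.638842, sinh=1.298384; start (x,ẋ)=(0.001200, 0.368900) → end (x,ẋ)=(0.106692, 0.450286)
phase 2: p=0.2368, T=0.480, ωT=1.833984, cosh=3.209274, sinh=3.049498; start (x,ẋ)=(0.106692, 0.450286) → end (x,ẋ)=(0.178634, -0.070870)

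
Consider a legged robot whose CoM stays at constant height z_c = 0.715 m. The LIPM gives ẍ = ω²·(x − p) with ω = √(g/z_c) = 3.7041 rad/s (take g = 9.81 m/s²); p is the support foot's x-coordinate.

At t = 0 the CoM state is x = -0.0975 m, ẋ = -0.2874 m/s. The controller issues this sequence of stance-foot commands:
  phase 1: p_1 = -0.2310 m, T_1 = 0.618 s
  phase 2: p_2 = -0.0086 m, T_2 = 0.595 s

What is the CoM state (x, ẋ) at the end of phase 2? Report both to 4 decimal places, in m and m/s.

x = 1.4718, ẋ = 5.5659

phase 1: p=-0.2310, T=0.618, ωT=2.289134, cosh=4.983871, sinh=4.882517; start (x,ẋ)=(-0.097500, -0.287400) → end (x,ẋ)=(0.055514, 0.982027)
phase 2: p=-0.0086, T=0.595, ωT=2.203939, cosh=4.585503, sinh=4.475135; start (x,ẋ)=(0.055514, 0.982027) → end (x,ẋ)=(1.471837, 5.565860)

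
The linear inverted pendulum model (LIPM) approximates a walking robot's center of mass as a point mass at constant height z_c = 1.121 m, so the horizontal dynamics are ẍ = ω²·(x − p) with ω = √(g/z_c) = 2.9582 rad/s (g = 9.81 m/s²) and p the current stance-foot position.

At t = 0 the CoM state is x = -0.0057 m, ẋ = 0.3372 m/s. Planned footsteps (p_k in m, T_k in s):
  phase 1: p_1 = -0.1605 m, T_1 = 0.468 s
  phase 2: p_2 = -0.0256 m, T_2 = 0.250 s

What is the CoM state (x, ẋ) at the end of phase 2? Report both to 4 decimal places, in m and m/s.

x = 0.9275, ẋ = 2.9954

phase 1: p=-0.1605, T=0.468, ωT=1.384438, cosh=2.121522, sinh=1.871058; start (x,ẋ)=(-0.005700, 0.337200) → end (x,ẋ)=(0.381190, 1.572190)
phase 2: p=-0.0256, T=0.250, ωT=0.739550, cosh=1.286161, sinh=0.808832; start (x,ẋ)=(0.381190, 1.572190) → end (x,ẋ)=(0.927466, 2.995410)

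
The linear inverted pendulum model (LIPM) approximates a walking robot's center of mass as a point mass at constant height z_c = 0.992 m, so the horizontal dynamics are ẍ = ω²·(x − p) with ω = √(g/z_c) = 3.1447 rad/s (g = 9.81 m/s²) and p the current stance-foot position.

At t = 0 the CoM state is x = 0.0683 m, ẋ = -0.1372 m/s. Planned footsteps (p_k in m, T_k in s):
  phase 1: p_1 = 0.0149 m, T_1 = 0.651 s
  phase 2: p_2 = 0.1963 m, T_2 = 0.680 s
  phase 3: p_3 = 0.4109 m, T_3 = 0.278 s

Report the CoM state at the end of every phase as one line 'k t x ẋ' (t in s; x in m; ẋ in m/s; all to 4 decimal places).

phase 1: p=0.0149, T=0.651, ωT=2.047200, cosh=3.937637, sinh=3.808542; start (x,ẋ)=(0.068300, -0.137200) → end (x,ẋ)=(0.059007, 0.099313)
phase 2: p=0.1963, T=0.680, ωT=2.138396, cosh=4.301830, sinh=4.183986; start (x,ẋ)=(0.059007, 0.099313) → end (x,ẋ)=(-0.262176, -1.379187)
phase 3: p=0.4109, T=0.278, ωT=0.874227, cosh=1.407103, sinh=0.989918; start (x,ẋ)=(-0.262176, -1.379187) → end (x,ẋ)=(-0.970340, -4.035939)

1 0.6510 0.0590 0.0993
2 1.3310 -0.2622 -1.3792
3 1.6090 -0.9703 -4.0359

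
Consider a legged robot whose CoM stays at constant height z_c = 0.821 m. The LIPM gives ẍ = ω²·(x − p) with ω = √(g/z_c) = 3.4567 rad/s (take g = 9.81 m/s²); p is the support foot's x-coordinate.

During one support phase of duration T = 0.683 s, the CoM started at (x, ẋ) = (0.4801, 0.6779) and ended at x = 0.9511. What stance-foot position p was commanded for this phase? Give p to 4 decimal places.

p = 0.6087

ωT = 3.4567·0.683 = 2.360926; cosh(ωT) = 5.347549, sinh(ωT) = 5.253216
x(T) = p + (x₀−p)·cosh(ωT) + (ẋ₀/ω)·sinh(ωT) ⇒ p·(1 − cosh) = x(T) − x₀·cosh − (ẋ₀/ω)·sinh
numerator   = 0.9511 − (0.4801)·5.347549 − (0.6779/3.4567)·5.253216 = -2.646476
denominator = 1 − 5.347549 = -4.347549
p = -2.646476 / -4.347549 = 0.6087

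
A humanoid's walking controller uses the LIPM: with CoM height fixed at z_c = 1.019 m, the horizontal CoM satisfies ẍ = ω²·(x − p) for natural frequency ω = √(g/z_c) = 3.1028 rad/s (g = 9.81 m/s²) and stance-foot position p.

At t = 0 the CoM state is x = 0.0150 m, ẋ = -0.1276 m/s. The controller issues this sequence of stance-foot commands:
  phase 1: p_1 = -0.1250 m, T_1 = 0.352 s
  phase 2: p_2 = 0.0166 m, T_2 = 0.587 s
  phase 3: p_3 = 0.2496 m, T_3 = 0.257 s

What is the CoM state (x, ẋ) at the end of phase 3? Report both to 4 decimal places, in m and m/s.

phase 1: p=-0.1250, T=0.352, ωT=1.092186, cosh=1.658132, sinh=1.322650; start (x,ẋ)=(0.015000, -0.127600) → end (x,ẋ)=(0.052746, 0.362971)
phase 2: p=0.0166, T=0.587, ωT=1.821344, cosh=3.170982, sinh=3.009174; start (x,ẋ)=(0.052746, 0.362971) → end (x,ẋ)=(0.483236, 1.488461)
phase 3: p=0.2496, T=0.257, ωT=0.797420, cosh=1.335148, sinh=0.884658; start (x,ẋ)=(0.483236, 1.488461) → end (x,ẋ)=(0.985922, 2.628625)

x = 0.9859, ẋ = 2.6286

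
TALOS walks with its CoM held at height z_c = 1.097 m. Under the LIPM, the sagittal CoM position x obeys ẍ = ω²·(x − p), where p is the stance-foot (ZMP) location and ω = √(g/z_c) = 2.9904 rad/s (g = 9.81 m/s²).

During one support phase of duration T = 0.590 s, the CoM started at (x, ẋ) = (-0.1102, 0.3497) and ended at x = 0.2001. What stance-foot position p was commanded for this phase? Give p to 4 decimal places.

ωT = 2.9904·0.590 = 1.764336; cosh(ωT) = 3.004498, sinh(ωT) = 2.833197
x(T) = p + (x₀−p)·cosh(ωT) + (ẋ₀/ω)·sinh(ωT) ⇒ p·(1 − cosh) = x(T) − x₀·cosh − (ẋ₀/ω)·sinh
numerator   = 0.2001 − (-0.1102)·3.004498 − (0.3497/2.9904)·2.833197 = 0.199879
denominator = 1 − 3.004498 = -2.004498
p = 0.199879 / -2.004498 = -0.0997

p = -0.0997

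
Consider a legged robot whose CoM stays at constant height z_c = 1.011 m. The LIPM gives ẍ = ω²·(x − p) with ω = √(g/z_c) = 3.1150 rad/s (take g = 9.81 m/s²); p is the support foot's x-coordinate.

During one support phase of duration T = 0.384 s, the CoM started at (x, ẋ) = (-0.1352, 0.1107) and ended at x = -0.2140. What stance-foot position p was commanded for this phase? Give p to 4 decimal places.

ωT = 3.1150·0.384 = 1.196160; cosh(ωT) = 1.804873, sinh(ωT) = 1.502520
x(T) = p + (x₀−p)·cosh(ωT) + (ẋ₀/ω)·sinh(ωT) ⇒ p·(1 − cosh) = x(T) − x₀·cosh − (ẋ₀/ω)·sinh
numerator   = -0.2140 − (-0.1352)·1.804873 − (0.1107/3.1150)·1.502520 = -0.023377
denominator = 1 − 1.804873 = -0.804873
p = -0.023377 / -0.804873 = 0.0290

p = 0.0290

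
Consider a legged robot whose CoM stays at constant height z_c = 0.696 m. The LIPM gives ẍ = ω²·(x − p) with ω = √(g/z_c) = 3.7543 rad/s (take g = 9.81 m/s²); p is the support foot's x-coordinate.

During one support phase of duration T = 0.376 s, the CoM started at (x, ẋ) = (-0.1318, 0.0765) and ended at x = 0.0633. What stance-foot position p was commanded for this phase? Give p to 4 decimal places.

ωT = 3.7543·0.376 = 1.411617; cosh(ωT) = 2.173166, sinh(ωT) = 1.929417
x(T) = p + (x₀−p)·cosh(ωT) + (ẋ₀/ω)·sinh(ωT) ⇒ p·(1 − cosh) = x(T) − x₀·cosh − (ẋ₀/ω)·sinh
numerator   = 0.0633 − (-0.1318)·2.173166 − (0.0765/3.7543)·1.929417 = 0.310408
denominator = 1 − 2.173166 = -1.173166
p = 0.310408 / -1.173166 = -0.2646

p = -0.2646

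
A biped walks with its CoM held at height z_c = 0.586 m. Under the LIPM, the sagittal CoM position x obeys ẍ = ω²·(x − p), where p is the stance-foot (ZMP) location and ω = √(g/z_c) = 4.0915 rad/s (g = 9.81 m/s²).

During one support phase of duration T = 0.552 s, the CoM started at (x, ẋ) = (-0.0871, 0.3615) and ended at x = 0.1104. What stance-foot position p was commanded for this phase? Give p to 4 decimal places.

p = -0.0296

ωT = 4.0915·0.552 = 2.258508; cosh(ωT) = 4.836654, sinh(ωT) = 4.732148
x(T) = p + (x₀−p)·cosh(ωT) + (ẋ₀/ω)·sinh(ωT) ⇒ p·(1 − cosh) = x(T) − x₀·cosh − (ẋ₀/ω)·sinh
numerator   = 0.1104 − (-0.0871)·4.836654 − (0.3615/4.0915)·4.732148 = 0.113569
denominator = 1 − 4.836654 = -3.836654
p = 0.113569 / -3.836654 = -0.0296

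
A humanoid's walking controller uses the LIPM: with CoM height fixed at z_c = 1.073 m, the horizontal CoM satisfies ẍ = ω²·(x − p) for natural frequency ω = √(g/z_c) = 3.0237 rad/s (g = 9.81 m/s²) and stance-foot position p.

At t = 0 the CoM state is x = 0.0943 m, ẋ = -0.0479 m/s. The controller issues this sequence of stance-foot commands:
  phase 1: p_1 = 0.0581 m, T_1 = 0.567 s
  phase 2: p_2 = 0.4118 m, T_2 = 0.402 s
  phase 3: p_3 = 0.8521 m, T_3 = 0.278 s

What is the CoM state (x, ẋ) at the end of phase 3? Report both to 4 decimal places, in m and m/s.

x = -0.7155, ẋ = -4.0324

phase 1: p=0.0581, T=0.567, ωT=1.714438, cosh=2.866809, sinh=2.686744; start (x,ẋ)=(0.094300, -0.047900) → end (x,ẋ)=(0.119316, 0.156765)
phase 2: p=0.4118, T=0.402, ωT=1.215527, cosh=1.834313, sinh=1.537759; start (x,ẋ)=(0.119316, 0.156765) → end (x,ẋ)=(-0.044981, -1.072411)
phase 3: p=0.8521, T=0.278, ωT=0.840589, cosh=1.374594, sinh=0.943137; start (x,ẋ)=(-0.044981, -1.072411) → end (x,ẋ)=(-0.715522, -4.032391)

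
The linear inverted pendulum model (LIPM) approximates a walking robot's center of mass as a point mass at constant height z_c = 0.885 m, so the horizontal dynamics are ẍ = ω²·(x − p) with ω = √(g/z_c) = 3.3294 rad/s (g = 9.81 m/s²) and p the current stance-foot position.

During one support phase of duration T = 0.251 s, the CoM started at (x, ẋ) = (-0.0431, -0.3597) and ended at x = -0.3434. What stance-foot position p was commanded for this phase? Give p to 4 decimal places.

ωT = 3.3294·0.251 = 0.835679; cosh(ωT) = 1.369980, sinh(ωT) = 0.936400
x(T) = p + (x₀−p)·cosh(ωT) + (ẋ₀/ω)·sinh(ωT) ⇒ p·(1 − cosh) = x(T) − x₀·cosh − (ẋ₀/ω)·sinh
numerator   = -0.3434 − (-0.0431)·1.369980 − (-0.3597/3.3294)·0.936400 = -0.183188
denominator = 1 − 1.369980 = -0.369980
p = -0.183188 / -0.369980 = 0.4951

p = 0.4951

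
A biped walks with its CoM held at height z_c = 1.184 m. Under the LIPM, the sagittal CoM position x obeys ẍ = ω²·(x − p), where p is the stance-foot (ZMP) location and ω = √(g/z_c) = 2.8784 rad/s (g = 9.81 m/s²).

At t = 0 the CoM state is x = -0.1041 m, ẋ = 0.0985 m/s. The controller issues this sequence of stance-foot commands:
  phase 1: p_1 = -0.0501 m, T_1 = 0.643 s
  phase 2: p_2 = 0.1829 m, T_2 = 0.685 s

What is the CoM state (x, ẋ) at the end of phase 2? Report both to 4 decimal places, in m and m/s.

x = -1.1232, ẋ = -3.6607

phase 1: p=-0.0501, T=0.643, ωT=1.850811, cosh=3.261045, sinh=3.103936; start (x,ẋ)=(-0.104100, 0.098500) → end (x,ẋ)=(-0.119979, -0.161243)
phase 2: p=0.1829, T=0.685, ωT=1.971704, cosh=3.661063, sinh=3.521843; start (x,ẋ)=(-0.119979, -0.161243) → end (x,ẋ)=(-1.123245, -3.660683)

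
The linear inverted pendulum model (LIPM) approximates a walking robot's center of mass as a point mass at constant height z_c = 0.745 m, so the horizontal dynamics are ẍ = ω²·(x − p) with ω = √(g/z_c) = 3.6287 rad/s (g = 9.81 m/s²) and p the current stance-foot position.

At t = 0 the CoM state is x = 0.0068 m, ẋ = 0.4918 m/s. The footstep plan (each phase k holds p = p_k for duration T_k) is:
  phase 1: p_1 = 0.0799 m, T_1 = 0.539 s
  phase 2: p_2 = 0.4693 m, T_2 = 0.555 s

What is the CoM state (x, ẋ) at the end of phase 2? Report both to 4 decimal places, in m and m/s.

phase 1: p=0.0799, T=0.539, ωT=1.955869, cosh=3.605752, sinh=3.464310; start (x,ẋ)=(0.006800, 0.491800) → end (x,ẋ)=(0.285840, 0.854373)
phase 2: p=0.4693, T=0.555, ωT=2.013929, cosh=3.813079, sinh=3.679616; start (x,ẋ)=(0.285840, 0.854373) → end (x,ẋ)=(0.636112, 0.808189)

x = 0.6361, ẋ = 0.8082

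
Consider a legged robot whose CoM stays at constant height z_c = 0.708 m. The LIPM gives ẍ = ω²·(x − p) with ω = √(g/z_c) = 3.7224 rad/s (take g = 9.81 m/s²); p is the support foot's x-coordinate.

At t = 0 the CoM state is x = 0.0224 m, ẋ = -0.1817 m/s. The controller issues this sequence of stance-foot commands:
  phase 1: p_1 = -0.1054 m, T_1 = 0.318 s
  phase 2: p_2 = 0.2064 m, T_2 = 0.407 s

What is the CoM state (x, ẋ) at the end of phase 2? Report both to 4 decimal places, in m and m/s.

phase 1: p=-0.1054, T=0.318, ωT=1.183723, cosh=1.786325, sinh=1.480188; start (x,ẋ)=(0.022400, -0.181700) → end (x,ẋ)=(0.050641, 0.379584)
phase 2: p=0.2064, T=0.407, ωT=1.515017, cosh=2.384651, sinh=2.164847; start (x,ẋ)=(0.050641, 0.379584) → end (x,ẋ)=(0.055724, -0.350001)

x = 0.0557, ẋ = -0.3500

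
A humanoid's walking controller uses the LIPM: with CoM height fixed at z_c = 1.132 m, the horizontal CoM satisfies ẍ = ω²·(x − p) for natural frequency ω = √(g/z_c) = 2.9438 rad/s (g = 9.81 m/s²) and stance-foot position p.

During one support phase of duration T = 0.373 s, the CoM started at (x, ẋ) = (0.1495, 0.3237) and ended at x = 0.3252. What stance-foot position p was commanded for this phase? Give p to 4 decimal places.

ωT = 2.9438·0.373 = 1.098037; cosh(ωT) = 1.665900, sinh(ωT) = 1.332375
x(T) = p + (x₀−p)·cosh(ωT) + (ẋ₀/ω)·sinh(ωT) ⇒ p·(1 − cosh) = x(T) − x₀·cosh − (ẋ₀/ω)·sinh
numerator   = 0.3252 − (0.1495)·1.665900 − (0.3237/2.9438)·1.332375 = -0.070360
denominator = 1 − 1.665900 = -0.665900
p = -0.070360 / -0.665900 = 0.1057

p = 0.1057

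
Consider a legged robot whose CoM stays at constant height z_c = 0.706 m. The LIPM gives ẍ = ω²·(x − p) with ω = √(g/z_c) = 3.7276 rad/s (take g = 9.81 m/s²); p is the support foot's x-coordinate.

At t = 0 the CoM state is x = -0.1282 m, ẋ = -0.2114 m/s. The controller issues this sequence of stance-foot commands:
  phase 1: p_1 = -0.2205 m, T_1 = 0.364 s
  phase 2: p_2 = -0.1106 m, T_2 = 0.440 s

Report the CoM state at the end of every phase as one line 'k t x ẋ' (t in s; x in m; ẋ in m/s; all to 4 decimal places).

phase 1: p=-0.2205, T=0.364, ωT=1.356846, cosh=2.070699, sinh=1.813227; start (x,ẋ)=(-0.128200, -0.211400) → end (x,ẋ)=(-0.132206, 0.186109)
phase 2: p=-0.1106, T=0.440, ωT=1.640144, cosh=2.674932, sinh=2.480980; start (x,ẋ)=(-0.132206, 0.186109) → end (x,ẋ)=(-0.044527, 0.298010)

1 0.3640 -0.1322 0.1861
2 0.8040 -0.0445 0.2980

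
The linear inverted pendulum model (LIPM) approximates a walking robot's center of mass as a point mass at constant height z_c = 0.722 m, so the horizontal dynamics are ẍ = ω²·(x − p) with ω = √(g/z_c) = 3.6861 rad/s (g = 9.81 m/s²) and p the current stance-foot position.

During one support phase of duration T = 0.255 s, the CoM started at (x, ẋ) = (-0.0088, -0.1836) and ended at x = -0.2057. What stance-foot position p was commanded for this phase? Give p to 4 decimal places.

ωT = 3.6861·0.255 = 0.939956; cosh(ωT) = 1.475256, sinh(ωT) = 1.084611
x(T) = p + (x₀−p)·cosh(ωT) + (ẋ₀/ω)·sinh(ωT) ⇒ p·(1 − cosh) = x(T) − x₀·cosh − (ẋ₀/ω)·sinh
numerator   = -0.2057 − (-0.0088)·1.475256 − (-0.1836/3.6861)·1.084611 = -0.138695
denominator = 1 − 1.475256 = -0.475256
p = -0.138695 / -0.475256 = 0.2918

p = 0.2918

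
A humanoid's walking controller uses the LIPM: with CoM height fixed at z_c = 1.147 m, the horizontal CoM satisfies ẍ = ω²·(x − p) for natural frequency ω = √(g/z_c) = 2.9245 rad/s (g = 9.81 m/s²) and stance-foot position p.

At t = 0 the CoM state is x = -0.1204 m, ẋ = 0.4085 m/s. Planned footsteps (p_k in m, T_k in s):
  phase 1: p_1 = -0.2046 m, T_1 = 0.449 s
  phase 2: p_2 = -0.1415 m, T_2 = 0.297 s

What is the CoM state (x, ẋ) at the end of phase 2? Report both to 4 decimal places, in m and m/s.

phase 1: p=-0.2046, T=0.449, ωT=1.313101, cosh=1.993334, sinh=1.724349; start (x,ẋ)=(-0.120400, 0.408500) → end (x,ẋ)=(0.204099, 1.238885)
phase 2: p=-0.1415, T=0.297, ωT=0.868576, cosh=1.401532, sinh=0.981984; start (x,ẋ)=(0.204099, 1.238885) → end (x,ẋ)=(0.758859, 2.728833)

x = 0.7589, ẋ = 2.7288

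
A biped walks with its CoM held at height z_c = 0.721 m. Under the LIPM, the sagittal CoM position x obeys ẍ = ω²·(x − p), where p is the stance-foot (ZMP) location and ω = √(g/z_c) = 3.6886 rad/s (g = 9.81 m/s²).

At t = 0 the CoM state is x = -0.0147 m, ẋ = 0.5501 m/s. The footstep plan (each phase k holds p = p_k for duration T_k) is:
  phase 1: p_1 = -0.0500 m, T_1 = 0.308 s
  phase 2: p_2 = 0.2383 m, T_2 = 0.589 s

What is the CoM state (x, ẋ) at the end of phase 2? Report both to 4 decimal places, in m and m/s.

phase 1: p=-0.0500, T=0.308, ωT=1.136089, cosh=1.717818, sinh=1.396745; start (x,ẋ)=(-0.014700, 0.550100) → end (x,ẋ)=(0.218943, 1.126838)
phase 2: p=0.2383, T=0.589, ωT=2.172585, cosh=4.447420, sinh=4.333537; start (x,ẋ)=(0.218943, 1.126838) → end (x,ẋ)=(1.476072, 4.702104)

x = 1.4761, ẋ = 4.7021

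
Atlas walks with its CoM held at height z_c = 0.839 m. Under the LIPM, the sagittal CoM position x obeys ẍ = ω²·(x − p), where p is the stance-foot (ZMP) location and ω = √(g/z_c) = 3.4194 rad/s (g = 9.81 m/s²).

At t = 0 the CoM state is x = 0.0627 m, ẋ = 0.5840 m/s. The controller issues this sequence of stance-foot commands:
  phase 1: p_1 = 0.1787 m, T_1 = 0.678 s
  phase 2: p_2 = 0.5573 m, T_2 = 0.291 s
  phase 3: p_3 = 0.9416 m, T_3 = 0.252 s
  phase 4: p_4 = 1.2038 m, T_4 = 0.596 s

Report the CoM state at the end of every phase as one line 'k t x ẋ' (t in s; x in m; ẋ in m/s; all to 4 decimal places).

phase 1: p=0.1787, T=0.678, ωT=2.318353, cosh=5.128683, sinh=5.030248; start (x,ẋ)=(0.062700, 0.584000) → end (x,ẋ)=(0.442890, 0.999901)
phase 2: p=0.5573, T=0.291, ωT=0.995045, cosh=1.537277, sinh=1.167570; start (x,ẋ)=(0.442890, 0.999901) → end (x,ẋ)=(0.722841, 1.080355)
phase 3: p=0.9416, T=0.252, ωT=0.861689, cosh=1.394802, sinh=0.972353; start (x,ẋ)=(0.722841, 1.080355) → end (x,ẋ)=(0.943688, 0.779535)
phase 4: p=1.2038, T=0.596, ωT=2.037962, cosh=3.902624, sinh=3.772330; start (x,ẋ)=(0.943688, 0.779535) → end (x,ẋ)=(1.048675, -0.312979)

1 0.6780 0.4429 0.9999
2 0.9690 0.7228 1.0804
3 1.2210 0.9437 0.7795
4 1.8170 1.0487 -0.3130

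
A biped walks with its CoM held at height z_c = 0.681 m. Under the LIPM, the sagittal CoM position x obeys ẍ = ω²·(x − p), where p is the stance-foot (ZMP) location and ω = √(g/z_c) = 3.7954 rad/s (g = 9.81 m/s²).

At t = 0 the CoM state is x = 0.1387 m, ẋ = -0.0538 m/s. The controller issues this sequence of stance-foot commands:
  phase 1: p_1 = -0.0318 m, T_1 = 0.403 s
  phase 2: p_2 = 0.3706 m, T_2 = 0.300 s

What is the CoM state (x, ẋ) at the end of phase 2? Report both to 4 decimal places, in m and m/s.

x = 0.8109, ẋ = 2.1117

phase 1: p=-0.0318, T=0.403, ωT=1.529546, cosh=2.416358, sinh=2.199724; start (x,ẋ)=(0.138700, -0.053800) → end (x,ẋ)=(0.349008, 1.293476)
phase 2: p=0.3706, T=0.300, ωT=1.138620, cosh=1.721359, sinh=1.401098; start (x,ẋ)=(0.349008, 1.293476) → end (x,ẋ)=(0.810927, 2.111714)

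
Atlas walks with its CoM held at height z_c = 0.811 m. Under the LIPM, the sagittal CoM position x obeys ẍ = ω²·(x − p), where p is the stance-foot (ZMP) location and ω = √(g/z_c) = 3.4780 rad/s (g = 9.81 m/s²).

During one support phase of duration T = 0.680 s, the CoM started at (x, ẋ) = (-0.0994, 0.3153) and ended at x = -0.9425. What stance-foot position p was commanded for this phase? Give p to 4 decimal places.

ωT = 3.4780·0.680 = 2.365040; cosh(ωT) = 5.369205, sinh(ωT) = 5.275260
x(T) = p + (x₀−p)·cosh(ωT) + (ẋ₀/ω)·sinh(ωT) ⇒ p·(1 − cosh) = x(T) − x₀·cosh − (ẋ₀/ω)·sinh
numerator   = -0.9425 − (-0.0994)·5.369205 − (0.3153/3.4780)·5.275260 = -0.887033
denominator = 1 − 5.369205 = -4.369205
p = -0.887033 / -4.369205 = 0.2030

p = 0.2030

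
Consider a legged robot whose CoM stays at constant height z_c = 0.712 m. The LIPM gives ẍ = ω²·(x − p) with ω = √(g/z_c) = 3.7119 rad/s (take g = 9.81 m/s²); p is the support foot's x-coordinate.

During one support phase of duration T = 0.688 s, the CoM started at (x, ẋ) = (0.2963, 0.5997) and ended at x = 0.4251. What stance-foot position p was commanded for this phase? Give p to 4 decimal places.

p = 0.4616

ωT = 3.7119·0.688 = 2.553787; cosh(ωT) = 6.466743, sinh(ωT) = 6.388956
x(T) = p + (x₀−p)·cosh(ωT) + (ẋ₀/ω)·sinh(ωT) ⇒ p·(1 − cosh) = x(T) − x₀·cosh − (ẋ₀/ω)·sinh
numerator   = 0.4251 − (0.2963)·6.466743 − (0.5997/3.7119)·6.388956 = -2.523205
denominator = 1 − 6.466743 = -5.466743
p = -2.523205 / -5.466743 = 0.4616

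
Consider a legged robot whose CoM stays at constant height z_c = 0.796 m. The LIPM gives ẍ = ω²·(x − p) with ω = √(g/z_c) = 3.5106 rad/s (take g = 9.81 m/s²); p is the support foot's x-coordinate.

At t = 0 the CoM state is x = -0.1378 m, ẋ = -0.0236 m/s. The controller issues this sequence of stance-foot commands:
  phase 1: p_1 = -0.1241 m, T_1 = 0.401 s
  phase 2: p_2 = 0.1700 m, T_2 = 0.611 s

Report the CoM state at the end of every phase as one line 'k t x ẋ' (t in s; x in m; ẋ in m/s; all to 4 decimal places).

1 0.4010 -0.1667 -0.1435
2 1.0120 -1.4599 -5.6002

phase 1: p=-0.1241, T=0.401, ωT=1.407751, cosh=2.165723, sinh=1.921030; start (x,ẋ)=(-0.137800, -0.023600) → end (x,ẋ)=(-0.166685, -0.143503)
phase 2: p=0.1700, T=0.611, ωT=2.144977, cosh=4.329456, sinh=4.212385; start (x,ẋ)=(-0.166685, -0.143503) → end (x,ẋ)=(-1.459851, -5.600182)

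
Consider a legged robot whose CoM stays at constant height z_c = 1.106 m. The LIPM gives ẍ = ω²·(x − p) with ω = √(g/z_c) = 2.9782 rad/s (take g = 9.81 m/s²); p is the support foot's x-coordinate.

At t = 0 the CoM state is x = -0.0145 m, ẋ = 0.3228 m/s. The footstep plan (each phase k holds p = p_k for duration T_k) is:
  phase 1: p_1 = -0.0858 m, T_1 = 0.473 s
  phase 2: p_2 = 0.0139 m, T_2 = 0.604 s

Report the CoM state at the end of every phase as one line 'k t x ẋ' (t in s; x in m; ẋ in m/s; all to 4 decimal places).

1 0.4730 0.2772 1.1080
2 1.0770 1.9244 5.7435

phase 1: p=-0.0858, T=0.473, ωT=1.408689, cosh=2.167526, sinh=1.923062; start (x,ẋ)=(-0.014500, 0.322800) → end (x,ẋ)=(0.277181, 1.108031)
phase 2: p=0.0139, T=0.604, ωT=1.798833, cosh=3.104041, sinh=2.938549; start (x,ẋ)=(0.277181, 1.108031) → end (x,ẋ)=(1.924413, 5.743498)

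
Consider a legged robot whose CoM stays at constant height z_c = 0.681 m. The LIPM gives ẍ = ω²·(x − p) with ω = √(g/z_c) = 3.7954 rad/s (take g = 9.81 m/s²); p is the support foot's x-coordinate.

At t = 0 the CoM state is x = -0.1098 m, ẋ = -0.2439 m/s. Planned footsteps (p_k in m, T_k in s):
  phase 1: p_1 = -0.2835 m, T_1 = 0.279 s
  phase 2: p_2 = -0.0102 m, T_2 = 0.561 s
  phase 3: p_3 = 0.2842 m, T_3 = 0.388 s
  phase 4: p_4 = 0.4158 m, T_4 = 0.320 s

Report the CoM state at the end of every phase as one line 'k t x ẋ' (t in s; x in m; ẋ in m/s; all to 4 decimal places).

phase 1: p=-0.2835, T=0.279, ωT=1.058917, cosh=1.615038, sinh=1.268207; start (x,ẋ)=(-0.109800, -0.243900) → end (x,ẋ)=(-0.084465, 0.442172)
phase 2: p=-0.0102, T=0.561, ωT=2.129219, cosh=4.263615, sinh=4.144685; start (x,ẋ)=(-0.084465, 0.442172) → end (x,ẋ)=(0.156025, 0.717001)
phase 3: p=0.2842, T=0.388, ωT=1.472615, cosh=2.294975, sinh=2.065650; start (x,ẋ)=(0.156025, 0.717001) → end (x,ẋ)=(0.380270, 0.640612)
phase 4: p=0.4158, T=0.320, ωT=1.214528, cosh=1.832777, sinh=1.535927; start (x,ẋ)=(0.380270, 0.640612) → end (x,ẋ)=(0.609926, 0.966980)

1 0.2790 -0.0845 0.4422
2 0.8400 0.1560 0.7170
3 1.2280 0.3803 0.6406
4 1.5480 0.6099 0.9670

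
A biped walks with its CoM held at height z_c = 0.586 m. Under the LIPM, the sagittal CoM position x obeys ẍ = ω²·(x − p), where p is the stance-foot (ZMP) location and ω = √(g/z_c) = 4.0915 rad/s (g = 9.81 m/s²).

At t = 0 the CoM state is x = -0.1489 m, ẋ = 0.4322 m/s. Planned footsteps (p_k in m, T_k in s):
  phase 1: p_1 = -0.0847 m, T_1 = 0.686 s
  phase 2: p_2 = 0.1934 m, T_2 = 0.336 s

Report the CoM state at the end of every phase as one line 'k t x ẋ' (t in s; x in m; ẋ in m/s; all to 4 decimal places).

phase 1: p=-0.0847, T=0.686, ωT=2.806769, cosh=8.308369, sinh=8.247969; start (x,ẋ)=(-0.148900, 0.432200) → end (x,ẋ)=(0.253166, 1.424348)
phase 2: p=0.1934, T=0.336, ωT=1.374744, cosh=2.103484, sinh=1.850580; start (x,ẋ)=(0.253166, 1.424348) → end (x,ẋ)=(0.963347, 3.448617)

1 0.6860 0.2532 1.4243
2 1.0220 0.9633 3.4486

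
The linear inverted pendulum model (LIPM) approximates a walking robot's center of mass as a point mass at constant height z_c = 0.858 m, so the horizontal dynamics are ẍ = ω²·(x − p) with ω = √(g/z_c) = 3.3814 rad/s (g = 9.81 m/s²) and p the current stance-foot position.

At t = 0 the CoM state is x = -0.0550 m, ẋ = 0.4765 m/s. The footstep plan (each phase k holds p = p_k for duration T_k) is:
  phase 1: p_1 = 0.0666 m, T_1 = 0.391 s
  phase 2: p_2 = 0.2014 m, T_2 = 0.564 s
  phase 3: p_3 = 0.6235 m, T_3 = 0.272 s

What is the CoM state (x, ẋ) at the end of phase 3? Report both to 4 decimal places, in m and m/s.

phase 1: p=0.0666, T=0.391, ωT=1.322127, cosh=2.008981, sinh=1.742413; start (x,ẋ)=(-0.055000, 0.476500) → end (x,ẋ)=(0.067845, 0.240837)
phase 2: p=0.2014, T=0.564, ωT=1.907110, cosh=3.441053, sinh=3.292544; start (x,ẋ)=(0.067845, 0.240837) → end (x,ẋ)=(-0.023661, -0.658187)
phase 3: p=0.6235, T=0.272, ωT=0.919741, cosh=1.453631, sinh=1.055009; start (x,ẋ)=(-0.023661, -0.658187) → end (x,ẋ)=(-0.522590, -3.265447)

x = -0.5226, ẋ = -3.2654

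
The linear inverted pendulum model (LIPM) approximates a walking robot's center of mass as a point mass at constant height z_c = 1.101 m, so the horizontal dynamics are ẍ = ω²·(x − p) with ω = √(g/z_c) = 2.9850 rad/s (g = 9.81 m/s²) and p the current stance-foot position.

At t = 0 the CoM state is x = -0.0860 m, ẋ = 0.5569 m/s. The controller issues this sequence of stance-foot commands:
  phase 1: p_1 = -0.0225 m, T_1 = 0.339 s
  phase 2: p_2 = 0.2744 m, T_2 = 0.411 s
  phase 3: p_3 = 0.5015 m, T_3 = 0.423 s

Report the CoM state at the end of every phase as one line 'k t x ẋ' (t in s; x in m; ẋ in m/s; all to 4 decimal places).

1 0.3390 0.1013 0.6409
2 0.7500 0.2885 0.3817
3 1.1730 0.3029 -0.3050

phase 1: p=-0.0225, T=0.339, ωT=1.011915, cosh=1.557193, sinh=1.193671; start (x,ẋ)=(-0.086000, 0.556900) → end (x,ẋ)=(0.101317, 0.640943)
phase 2: p=0.2744, T=0.411, ωT=1.226835, cosh=1.851819, sinh=1.558600; start (x,ẋ)=(0.101317, 0.640943) → end (x,ẋ)=(0.288546, 0.381656)
phase 3: p=0.5015, T=0.423, ωT=1.262655, cosh=1.908848, sinh=1.625946; start (x,ẋ)=(0.288546, 0.381656) → end (x,ẋ)=(0.302893, -0.305038)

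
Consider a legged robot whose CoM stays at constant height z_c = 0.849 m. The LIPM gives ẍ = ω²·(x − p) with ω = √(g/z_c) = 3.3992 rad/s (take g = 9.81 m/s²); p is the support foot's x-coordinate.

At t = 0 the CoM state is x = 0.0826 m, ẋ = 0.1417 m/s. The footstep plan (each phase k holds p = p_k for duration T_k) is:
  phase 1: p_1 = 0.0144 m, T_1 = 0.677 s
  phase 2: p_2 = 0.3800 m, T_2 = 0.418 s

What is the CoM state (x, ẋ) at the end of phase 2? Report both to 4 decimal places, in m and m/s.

phase 1: p=0.0144, T=0.677, ωT=2.301258, cosh=5.043437, sinh=4.943305; start (x,ẋ)=(0.082600, 0.141700) → end (x,ẋ)=(0.564430, 1.860639)
phase 2: p=0.3800, T=0.418, ωT=1.420866, cosh=2.191104, sinh=1.949599; start (x,ẋ)=(0.564430, 1.860639) → end (x,ẋ)=(1.851269, 5.299088)

x = 1.8513, ẋ = 5.2991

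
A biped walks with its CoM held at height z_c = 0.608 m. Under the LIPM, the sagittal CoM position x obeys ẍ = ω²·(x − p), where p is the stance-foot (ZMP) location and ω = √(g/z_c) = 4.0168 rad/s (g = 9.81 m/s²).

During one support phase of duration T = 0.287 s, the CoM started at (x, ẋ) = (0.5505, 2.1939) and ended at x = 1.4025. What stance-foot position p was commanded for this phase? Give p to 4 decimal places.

p = 0.4516

ωT = 4.0168·0.287 = 1.152822; cosh(ωT) = 1.741431, sinh(ωT) = 1.425686
x(T) = p + (x₀−p)·cosh(ωT) + (ẋ₀/ω)·sinh(ωT) ⇒ p·(1 − cosh) = x(T) − x₀·cosh − (ẋ₀/ω)·sinh
numerator   = 1.4025 − (0.5505)·1.741431 − (2.1939/4.0168)·1.425686 = -0.334840
denominator = 1 − 1.741431 = -0.741431
p = -0.334840 / -0.741431 = 0.4516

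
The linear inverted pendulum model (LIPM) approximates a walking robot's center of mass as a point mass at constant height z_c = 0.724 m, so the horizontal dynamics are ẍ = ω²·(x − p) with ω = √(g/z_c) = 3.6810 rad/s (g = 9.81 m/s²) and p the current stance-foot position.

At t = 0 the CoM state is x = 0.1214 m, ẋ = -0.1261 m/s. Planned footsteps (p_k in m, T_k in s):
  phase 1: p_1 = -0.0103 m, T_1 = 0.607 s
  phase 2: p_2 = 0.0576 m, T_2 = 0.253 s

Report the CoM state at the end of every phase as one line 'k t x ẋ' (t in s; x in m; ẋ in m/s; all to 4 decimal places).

1 0.6070 0.4537 1.6425
2 0.8600 1.1165 3.9704

phase 1: p=-0.0103, T=0.607, ωT=2.234367, cosh=4.723814, sinh=4.616754; start (x,ẋ)=(0.121400, -0.126100) → end (x,ẋ)=(0.453670, 1.642473)
phase 2: p=0.0576, T=0.253, ωT=0.931293, cosh=1.465916, sinh=1.071872; start (x,ẋ)=(0.453670, 1.642473) → end (x,ẋ)=(1.116478, 3.970446)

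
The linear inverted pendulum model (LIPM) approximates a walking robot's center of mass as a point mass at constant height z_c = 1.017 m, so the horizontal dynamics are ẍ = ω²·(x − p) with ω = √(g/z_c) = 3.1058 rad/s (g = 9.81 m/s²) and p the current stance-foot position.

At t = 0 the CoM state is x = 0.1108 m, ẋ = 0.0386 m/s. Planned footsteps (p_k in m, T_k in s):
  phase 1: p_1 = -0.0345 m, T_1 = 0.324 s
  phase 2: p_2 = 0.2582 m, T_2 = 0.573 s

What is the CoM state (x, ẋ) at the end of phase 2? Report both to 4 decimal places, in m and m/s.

phase 1: p=-0.0345, T=0.324, ωT=1.006279, cosh=1.550490, sinh=1.184914; start (x,ẋ)=(0.110800, 0.038600) → end (x,ẋ)=(0.205513, 0.594568)
phase 2: p=0.2582, T=0.573, ωT=1.779623, cosh=3.048163, sinh=2.879461; start (x,ẋ)=(0.205513, 0.594568) → end (x,ẋ)=(0.648839, 1.341157)

x = 0.6488, ẋ = 1.3412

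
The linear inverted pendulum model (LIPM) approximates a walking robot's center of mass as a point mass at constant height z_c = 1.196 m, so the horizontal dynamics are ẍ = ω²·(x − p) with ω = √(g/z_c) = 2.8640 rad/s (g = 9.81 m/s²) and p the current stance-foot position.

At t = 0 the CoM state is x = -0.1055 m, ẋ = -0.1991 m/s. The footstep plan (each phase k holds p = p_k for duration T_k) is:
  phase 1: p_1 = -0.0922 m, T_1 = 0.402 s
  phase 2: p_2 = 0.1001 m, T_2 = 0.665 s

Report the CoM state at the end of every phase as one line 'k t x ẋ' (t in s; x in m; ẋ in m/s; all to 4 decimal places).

1 0.4020 -0.2143 -0.4005
2 1.0670 -1.4382 -4.3313

phase 1: p=-0.0922, T=0.402, ωT=1.151328, cosh=1.739303, sinh=1.423087; start (x,ẋ)=(-0.105500, -0.199100) → end (x,ẋ)=(-0.214263, -0.400502)
phase 2: p=0.1001, T=0.665, ωT=1.904560, cosh=3.432670, sinh=3.283782; start (x,ẋ)=(-0.214263, -0.400502) → end (x,ẋ)=(-1.438209, -4.331299)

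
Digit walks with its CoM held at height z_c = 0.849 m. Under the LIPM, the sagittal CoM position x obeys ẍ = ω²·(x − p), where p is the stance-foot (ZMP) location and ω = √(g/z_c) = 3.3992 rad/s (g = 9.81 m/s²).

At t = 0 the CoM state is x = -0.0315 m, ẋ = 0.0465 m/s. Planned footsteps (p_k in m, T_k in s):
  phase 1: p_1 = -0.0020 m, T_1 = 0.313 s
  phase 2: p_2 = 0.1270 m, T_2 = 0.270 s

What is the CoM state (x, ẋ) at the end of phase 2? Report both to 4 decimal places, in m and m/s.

phase 1: p=-0.0020, T=0.313, ωT=1.063950, cosh=1.621442, sinh=1.276352; start (x,ẋ)=(-0.031500, 0.046500) → end (x,ẋ)=(-0.032372, -0.052591)
phase 2: p=0.1270, T=0.270, ωT=0.917784, cosh=1.451570, sinh=1.052166; start (x,ẋ)=(-0.032372, -0.052591) → end (x,ẋ)=(-0.120619, -0.646339)

x = -0.1206, ẋ = -0.6463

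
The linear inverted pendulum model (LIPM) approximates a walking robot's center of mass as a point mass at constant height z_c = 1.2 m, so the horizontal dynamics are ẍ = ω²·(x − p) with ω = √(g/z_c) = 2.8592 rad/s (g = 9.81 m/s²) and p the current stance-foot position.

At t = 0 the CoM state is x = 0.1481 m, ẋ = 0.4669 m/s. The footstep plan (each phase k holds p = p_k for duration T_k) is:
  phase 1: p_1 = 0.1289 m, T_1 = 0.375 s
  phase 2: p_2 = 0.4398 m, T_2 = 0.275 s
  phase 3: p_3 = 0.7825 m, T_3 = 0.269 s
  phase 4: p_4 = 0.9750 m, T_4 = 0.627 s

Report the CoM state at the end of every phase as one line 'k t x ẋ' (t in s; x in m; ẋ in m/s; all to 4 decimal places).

phase 1: p=0.1289, T=0.375, ωT=1.072200, cosh=1.632028, sinh=1.289773; start (x,ẋ)=(0.148100, 0.466900) → end (x,ẋ)=(0.370852, 0.832798)
phase 2: p=0.4398, T=0.275, ωT=0.786280, cosh=1.325376, sinh=0.869839; start (x,ẋ)=(0.370852, 0.832798) → end (x,ẋ)=(0.601775, 0.932292)
phase 3: p=0.7825, T=0.269, ωT=0.769125, cosh=1.310648, sinh=0.847229; start (x,ẋ)=(0.601775, 0.932292) → end (x,ẋ)=(0.821887, 0.784119)
phase 4: p=0.9750, T=0.627, ωT=1.792718, cosh=3.086132, sinh=2.919625; start (x,ẋ)=(0.821887, 0.784119) → end (x,ẋ)=(1.303163, 1.141739)

1 0.3750 0.3709 0.8328
2 0.6500 0.6018 0.9323
3 0.9190 0.8219 0.7841
4 1.5460 1.3032 1.1417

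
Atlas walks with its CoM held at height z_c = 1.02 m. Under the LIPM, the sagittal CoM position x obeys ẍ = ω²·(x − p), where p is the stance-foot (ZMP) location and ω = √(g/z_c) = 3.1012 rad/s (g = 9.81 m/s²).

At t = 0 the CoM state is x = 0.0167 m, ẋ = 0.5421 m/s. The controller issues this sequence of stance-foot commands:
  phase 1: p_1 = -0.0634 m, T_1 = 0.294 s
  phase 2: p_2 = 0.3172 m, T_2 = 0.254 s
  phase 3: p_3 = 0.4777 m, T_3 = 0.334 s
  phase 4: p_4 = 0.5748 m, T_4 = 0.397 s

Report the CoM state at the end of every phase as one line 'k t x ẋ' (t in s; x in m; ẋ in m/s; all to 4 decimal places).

1 0.2940 0.2348 1.0427
2 0.5480 0.5009 1.1603
3 0.8820 0.9752 1.9291
4 1.2790 2.2935 5.5309

phase 1: p=-0.0634, T=0.294, ωT=0.911753, cosh=1.445250, sinh=1.043431; start (x,ẋ)=(0.016700, 0.542100) → end (x,ẋ)=(0.234760, 1.042665)
phase 2: p=0.3172, T=0.254, ωT=0.787705, cosh=1.326616, sinh=0.871729; start (x,ẋ)=(0.234760, 1.042665) → end (x,ẋ)=(0.500920, 1.160346)
phase 3: p=0.4777, T=0.334, ωT=1.035801, cosh=1.586152, sinh=1.231210; start (x,ẋ)=(0.500920, 1.160346) → end (x,ẋ)=(0.975201, 1.929145)
phase 4: p=0.5748, T=0.397, ωT=1.231176, cosh=1.858603, sinh=1.566654; start (x,ẋ)=(0.975201, 1.929145) → end (x,ẋ)=(2.293545, 5.530863)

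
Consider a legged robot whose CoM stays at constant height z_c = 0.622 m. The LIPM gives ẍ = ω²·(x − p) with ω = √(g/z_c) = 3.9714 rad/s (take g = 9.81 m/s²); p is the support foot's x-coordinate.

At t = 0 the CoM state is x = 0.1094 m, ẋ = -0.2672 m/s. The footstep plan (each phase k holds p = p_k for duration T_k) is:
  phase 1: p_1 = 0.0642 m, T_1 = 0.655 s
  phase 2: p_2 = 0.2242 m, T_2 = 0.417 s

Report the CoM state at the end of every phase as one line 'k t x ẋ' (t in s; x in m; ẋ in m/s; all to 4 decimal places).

1 0.6550 -0.0805 -0.6077
2 1.0720 -0.9891 -4.7034

phase 1: p=0.0642, T=0.655, ωT=2.601267, cosh=6.777493, sinh=6.703314; start (x,ẋ)=(0.109400, -0.267200) → end (x,ẋ)=(-0.080463, -0.607653)
phase 2: p=0.2242, T=0.417, ωT=1.656074, cosh=2.714795, sinh=2.523908; start (x,ẋ)=(-0.080463, -0.607653) → end (x,ẋ)=(-0.989074, -4.703429)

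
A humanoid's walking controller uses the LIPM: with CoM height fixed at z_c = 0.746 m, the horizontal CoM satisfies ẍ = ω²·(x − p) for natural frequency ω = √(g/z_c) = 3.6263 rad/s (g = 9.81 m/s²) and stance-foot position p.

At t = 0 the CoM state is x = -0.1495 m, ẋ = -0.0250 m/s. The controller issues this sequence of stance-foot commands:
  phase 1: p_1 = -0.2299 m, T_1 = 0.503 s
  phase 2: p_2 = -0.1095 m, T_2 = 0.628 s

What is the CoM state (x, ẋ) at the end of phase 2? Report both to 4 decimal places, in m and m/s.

x = 1.5187, ẋ = 5.9440

phase 1: p=-0.2299, T=0.503, ωT=1.824029, cosh=3.179074, sinh=3.017700; start (x,ẋ)=(-0.149500, -0.025000) → end (x,ẋ)=(0.004893, 0.800347)
phase 2: p=-0.1095, T=0.628, ωT=2.277316, cosh=4.926519, sinh=4.823960; start (x,ẋ)=(0.004893, 0.800347) → end (x,ẋ)=(1.518739, 5.944022)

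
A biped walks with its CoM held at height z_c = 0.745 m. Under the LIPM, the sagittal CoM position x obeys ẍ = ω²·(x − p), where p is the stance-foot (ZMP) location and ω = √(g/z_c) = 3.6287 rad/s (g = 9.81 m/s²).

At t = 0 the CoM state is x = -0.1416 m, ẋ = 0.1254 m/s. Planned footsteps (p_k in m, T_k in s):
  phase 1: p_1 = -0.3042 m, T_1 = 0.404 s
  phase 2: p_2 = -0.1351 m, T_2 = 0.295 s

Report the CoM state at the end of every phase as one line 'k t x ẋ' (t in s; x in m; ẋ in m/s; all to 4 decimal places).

1 0.4040 0.1376 1.4959
2 0.6990 0.8399 3.7116

phase 1: p=-0.3042, T=0.404, ωT=1.465995, cosh=2.281349, sinh=2.050501; start (x,ẋ)=(-0.141600, 0.125400) → end (x,ẋ)=(0.137608, 1.495931)
phase 2: p=-0.1351, T=0.295, ωT=1.070466, cosh=1.629794, sinh=1.286946; start (x,ẋ)=(0.137608, 1.495931) → end (x,ẋ)=(0.839902, 3.711592)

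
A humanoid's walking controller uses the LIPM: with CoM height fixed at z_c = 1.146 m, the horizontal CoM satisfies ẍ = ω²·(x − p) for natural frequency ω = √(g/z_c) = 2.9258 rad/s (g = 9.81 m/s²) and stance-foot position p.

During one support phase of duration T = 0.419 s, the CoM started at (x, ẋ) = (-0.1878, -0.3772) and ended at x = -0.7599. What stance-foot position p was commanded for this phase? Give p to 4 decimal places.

ωT = 2.9258·0.419 = 1.225910; cosh(ωT) = 1.850378, sinh(ωT) = 1.556888
x(T) = p + (x₀−p)·cosh(ωT) + (ẋ₀/ω)·sinh(ωT) ⇒ p·(1 − cosh) = x(T) − x₀·cosh − (ẋ₀/ω)·sinh
numerator   = -0.7599 − (-0.1878)·1.850378 − (-0.3772/2.9258)·1.556888 = -0.211682
denominator = 1 − 1.850378 = -0.850378
p = -0.211682 / -0.850378 = 0.2489

p = 0.2489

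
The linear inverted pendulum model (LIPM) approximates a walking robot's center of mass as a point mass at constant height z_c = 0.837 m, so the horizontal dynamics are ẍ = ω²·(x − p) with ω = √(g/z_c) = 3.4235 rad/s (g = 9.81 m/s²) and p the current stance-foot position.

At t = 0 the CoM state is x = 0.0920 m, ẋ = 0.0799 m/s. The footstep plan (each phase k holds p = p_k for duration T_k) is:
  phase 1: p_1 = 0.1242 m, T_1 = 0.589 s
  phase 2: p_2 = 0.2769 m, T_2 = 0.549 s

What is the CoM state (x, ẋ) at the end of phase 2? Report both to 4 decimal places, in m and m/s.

x = -0.4534, ẋ = -2.4166

phase 1: p=0.1242, T=0.589, ωT=2.016441, cosh=3.822338, sinh=3.689210; start (x,ẋ)=(0.092000, 0.079900) → end (x,ẋ)=(0.087222, -0.101281)
phase 2: p=0.2769, T=0.549, ωT=1.879502, cosh=3.351452, sinh=3.198786; start (x,ẋ)=(0.087222, -0.101281) → end (x,ẋ)=(-0.453430, -2.416612)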